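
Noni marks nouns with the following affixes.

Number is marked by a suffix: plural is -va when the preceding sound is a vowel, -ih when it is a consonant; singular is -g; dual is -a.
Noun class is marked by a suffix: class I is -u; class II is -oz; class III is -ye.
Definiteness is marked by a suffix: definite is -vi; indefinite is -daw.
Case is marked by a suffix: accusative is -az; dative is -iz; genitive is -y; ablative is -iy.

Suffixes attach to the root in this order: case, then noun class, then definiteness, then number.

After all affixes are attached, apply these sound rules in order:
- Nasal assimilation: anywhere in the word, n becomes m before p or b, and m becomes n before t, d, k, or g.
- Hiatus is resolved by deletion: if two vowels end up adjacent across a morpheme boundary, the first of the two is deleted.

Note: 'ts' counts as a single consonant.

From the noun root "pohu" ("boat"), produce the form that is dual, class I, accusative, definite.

Attach case accusative -az → pohuaz.
Attach noun class class I -u → pohuazu.
Attach definiteness definite -vi → pohuazuvi.
Attach number dual -a → pohuazuvia.
Nasal assimilation: no change.
Apply vowel deletion: pohuazuvia → pohazuva.

pohazuva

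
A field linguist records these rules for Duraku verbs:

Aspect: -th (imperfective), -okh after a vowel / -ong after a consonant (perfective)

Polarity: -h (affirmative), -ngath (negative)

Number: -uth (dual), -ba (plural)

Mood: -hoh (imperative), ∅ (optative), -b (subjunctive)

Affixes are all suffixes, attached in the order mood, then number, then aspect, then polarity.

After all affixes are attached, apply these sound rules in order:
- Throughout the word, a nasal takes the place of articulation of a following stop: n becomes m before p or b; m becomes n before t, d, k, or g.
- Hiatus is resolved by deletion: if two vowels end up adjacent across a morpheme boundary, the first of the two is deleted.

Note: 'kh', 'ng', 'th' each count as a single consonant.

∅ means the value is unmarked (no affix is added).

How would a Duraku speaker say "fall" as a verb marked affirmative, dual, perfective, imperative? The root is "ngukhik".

ngukhikhohuthongh

Attach mood imperative -hoh → ngukhikhoh.
Attach number dual -uth → ngukhikhohuth.
Attach aspect perfective -ong (after consonant 'th') → ngukhikhohuthong.
Attach polarity affirmative -h → ngukhikhohuthongh.
Nasal assimilation: no change.
Vowel deletion: no change.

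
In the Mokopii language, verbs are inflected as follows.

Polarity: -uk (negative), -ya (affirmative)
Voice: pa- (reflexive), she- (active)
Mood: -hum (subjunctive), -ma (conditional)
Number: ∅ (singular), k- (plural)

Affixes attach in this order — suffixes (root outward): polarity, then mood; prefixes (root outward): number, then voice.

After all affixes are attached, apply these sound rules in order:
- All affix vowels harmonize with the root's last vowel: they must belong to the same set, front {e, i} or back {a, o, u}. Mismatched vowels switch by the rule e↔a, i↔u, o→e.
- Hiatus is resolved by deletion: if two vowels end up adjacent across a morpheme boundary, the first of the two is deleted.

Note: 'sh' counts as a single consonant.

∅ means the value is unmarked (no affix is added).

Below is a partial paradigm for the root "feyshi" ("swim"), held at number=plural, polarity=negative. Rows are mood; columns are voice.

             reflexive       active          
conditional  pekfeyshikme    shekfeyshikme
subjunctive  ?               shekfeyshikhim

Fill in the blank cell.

Attach number plural k- → kfeyshi.
Attach polarity negative -uk → kfeyshiuk.
Attach voice reflexive pa- → pakfeyshiuk.
Attach mood subjunctive -hum → pakfeyshiukhum.
Apply vowel harmony: pakfeyshiukhum → pekfeyshiikhim.
Apply vowel deletion: pekfeyshiikhim → pekfeyshikhim.

pekfeyshikhim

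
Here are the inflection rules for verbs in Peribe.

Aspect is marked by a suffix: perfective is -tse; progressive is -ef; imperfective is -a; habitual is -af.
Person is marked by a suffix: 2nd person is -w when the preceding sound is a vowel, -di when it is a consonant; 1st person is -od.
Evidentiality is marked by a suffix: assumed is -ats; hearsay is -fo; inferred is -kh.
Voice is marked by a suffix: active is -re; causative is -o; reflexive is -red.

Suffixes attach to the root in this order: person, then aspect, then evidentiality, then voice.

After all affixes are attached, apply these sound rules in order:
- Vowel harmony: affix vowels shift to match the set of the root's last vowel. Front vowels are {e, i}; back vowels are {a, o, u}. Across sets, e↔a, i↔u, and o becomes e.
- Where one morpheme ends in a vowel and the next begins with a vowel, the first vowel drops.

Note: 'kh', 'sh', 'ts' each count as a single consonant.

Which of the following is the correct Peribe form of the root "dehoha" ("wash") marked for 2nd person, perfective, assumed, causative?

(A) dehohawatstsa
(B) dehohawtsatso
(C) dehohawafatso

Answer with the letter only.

Attach person 2nd person -w (after vowel 'a') → dehohaw.
Attach aspect perfective -tse → dehohawtse.
Attach evidentiality assumed -ats → dehohawtseats.
Attach voice causative -o → dehohawtseatso.
Apply vowel harmony: dehohawtseatso → dehohawtsaatso.
Apply vowel deletion: dehohawtsaatso → dehohawtsatso.
So the correct form is dehohawtsatso, option (B).
(C) dehohawafatso is wrong: it uses progressive instead of perfective for aspect.
(A) dehohawatstsa is wrong: it has the affixes in the wrong order.

B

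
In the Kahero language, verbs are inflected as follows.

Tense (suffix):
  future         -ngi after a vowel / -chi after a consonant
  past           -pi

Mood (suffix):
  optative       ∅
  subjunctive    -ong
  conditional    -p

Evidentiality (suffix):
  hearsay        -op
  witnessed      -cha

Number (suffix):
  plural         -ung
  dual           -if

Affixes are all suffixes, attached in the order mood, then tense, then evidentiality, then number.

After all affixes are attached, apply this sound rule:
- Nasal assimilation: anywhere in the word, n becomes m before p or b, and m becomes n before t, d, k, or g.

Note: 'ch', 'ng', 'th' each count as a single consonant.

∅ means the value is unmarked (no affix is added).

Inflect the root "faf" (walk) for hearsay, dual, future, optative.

mood = optative: zero marking, form stays faf.
Attach tense future -chi (after consonant 'f') → fafchi.
Attach evidentiality hearsay -op → fafchiop.
Attach number dual -if → fafchiopif.
Nasal assimilation: no change.

fafchiopif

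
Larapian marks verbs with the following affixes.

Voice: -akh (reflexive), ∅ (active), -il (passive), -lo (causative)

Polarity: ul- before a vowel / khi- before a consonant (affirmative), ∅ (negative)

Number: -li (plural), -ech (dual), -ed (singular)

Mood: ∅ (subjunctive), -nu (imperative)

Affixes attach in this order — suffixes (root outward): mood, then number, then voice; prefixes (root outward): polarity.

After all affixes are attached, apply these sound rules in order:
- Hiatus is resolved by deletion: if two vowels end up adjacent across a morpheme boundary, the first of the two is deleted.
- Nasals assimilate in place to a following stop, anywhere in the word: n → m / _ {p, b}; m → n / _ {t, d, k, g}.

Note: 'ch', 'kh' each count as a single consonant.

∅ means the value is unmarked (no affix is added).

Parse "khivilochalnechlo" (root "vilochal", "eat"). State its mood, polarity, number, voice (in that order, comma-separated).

Segment: khi-vilochal-nu-ech-lo.
mood: -nu → imperative.
polarity: ul/khi- → affirmative.
number: -ech → dual.
voice: -lo → causative.

imperative, affirmative, dual, causative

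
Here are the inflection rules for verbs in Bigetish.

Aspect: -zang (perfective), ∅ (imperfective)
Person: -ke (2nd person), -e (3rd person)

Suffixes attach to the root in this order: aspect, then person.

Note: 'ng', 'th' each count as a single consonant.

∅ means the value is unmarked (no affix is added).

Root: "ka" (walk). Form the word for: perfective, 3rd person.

Attach aspect perfective -zang → kazang.
Attach person 3rd person -e → kazange.

kazange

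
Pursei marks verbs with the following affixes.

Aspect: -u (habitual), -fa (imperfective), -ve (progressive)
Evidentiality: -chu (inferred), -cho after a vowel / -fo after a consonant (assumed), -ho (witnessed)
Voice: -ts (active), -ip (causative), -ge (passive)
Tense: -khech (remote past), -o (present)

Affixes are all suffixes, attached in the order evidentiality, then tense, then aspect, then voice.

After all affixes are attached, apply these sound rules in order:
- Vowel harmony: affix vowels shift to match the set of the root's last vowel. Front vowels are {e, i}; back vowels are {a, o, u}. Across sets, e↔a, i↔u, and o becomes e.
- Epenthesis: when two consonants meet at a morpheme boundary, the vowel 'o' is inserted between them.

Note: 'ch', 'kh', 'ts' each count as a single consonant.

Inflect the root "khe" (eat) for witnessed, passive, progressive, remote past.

khehekhechovege

Attach evidentiality witnessed -ho → kheho.
Attach tense remote past -khech → khehokhech.
Attach aspect progressive -ve → khehokhechve.
Attach voice passive -ge → khehokhechvege.
Apply vowel harmony: khehokhechvege → khehekhechvege.
Apply epenthesis: khehekhechvege → khehekhechovege.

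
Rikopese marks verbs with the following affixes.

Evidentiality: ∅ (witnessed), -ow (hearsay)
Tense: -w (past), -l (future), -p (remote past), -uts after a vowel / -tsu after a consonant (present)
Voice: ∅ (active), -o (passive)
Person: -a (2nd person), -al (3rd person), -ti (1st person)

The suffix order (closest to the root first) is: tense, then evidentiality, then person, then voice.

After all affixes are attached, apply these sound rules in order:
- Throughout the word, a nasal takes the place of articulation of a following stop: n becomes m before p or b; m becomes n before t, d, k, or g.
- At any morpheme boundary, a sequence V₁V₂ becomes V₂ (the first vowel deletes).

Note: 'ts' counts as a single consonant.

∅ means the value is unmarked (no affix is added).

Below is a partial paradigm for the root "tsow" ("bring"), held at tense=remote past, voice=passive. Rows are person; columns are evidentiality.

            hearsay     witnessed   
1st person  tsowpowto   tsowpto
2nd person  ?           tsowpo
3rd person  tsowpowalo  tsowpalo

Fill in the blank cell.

tsowpowo

Attach tense remote past -p → tsowp.
Attach evidentiality hearsay -ow → tsowpow.
Attach person 2nd person -a → tsowpowa.
Attach voice passive -o → tsowpowao.
Nasal assimilation: no change.
Apply vowel deletion: tsowpowao → tsowpowo.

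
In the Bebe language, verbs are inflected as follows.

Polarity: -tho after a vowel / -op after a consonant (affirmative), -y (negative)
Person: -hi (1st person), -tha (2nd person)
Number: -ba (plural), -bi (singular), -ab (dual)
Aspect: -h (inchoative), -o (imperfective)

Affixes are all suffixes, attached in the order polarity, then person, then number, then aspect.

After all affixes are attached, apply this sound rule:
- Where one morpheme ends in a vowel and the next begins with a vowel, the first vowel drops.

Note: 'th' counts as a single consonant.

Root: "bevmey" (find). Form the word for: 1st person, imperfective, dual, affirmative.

Attach polarity affirmative -op (after consonant 'y') → bevmeyop.
Attach person 1st person -hi → bevmeyophi.
Attach number dual -ab → bevmeyophiab.
Attach aspect imperfective -o → bevmeyophiabo.
Apply vowel deletion: bevmeyophiabo → bevmeyophabo.

bevmeyophabo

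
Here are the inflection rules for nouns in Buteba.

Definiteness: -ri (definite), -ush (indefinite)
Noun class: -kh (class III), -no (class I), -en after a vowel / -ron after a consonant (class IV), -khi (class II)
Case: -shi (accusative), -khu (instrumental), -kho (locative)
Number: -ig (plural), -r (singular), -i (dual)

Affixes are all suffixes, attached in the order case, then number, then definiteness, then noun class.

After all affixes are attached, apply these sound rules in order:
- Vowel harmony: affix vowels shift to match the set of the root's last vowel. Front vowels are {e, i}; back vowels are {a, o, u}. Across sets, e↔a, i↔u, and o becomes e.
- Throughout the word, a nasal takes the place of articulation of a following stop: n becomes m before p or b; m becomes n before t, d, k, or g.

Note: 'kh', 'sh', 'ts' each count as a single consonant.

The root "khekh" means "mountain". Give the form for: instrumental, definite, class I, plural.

Attach case instrumental -khu → khekhkhu.
Attach number plural -ig → khekhkhuig.
Attach definiteness definite -ri → khekhkhuigri.
Attach noun class class I -no → khekhkhuigrino.
Apply vowel harmony: khekhkhuigrino → khekhkhiigrine.
Nasal assimilation: no change.

khekhkhiigrine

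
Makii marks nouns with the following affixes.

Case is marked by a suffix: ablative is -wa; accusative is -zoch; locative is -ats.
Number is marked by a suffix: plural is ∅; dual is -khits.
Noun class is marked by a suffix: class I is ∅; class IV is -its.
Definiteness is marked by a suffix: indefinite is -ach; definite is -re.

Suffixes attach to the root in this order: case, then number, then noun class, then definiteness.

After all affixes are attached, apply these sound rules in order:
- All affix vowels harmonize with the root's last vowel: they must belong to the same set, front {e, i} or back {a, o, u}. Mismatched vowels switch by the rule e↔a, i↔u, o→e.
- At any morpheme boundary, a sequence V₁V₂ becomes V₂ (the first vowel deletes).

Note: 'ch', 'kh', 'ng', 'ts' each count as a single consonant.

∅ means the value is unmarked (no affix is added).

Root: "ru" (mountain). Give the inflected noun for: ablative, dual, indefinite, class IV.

Attach case ablative -wa → ruwa.
Attach number dual -khits → ruwakhits.
Attach noun class class IV -its → ruwakhitsits.
Attach definiteness indefinite -ach → ruwakhitsitsach.
Apply vowel harmony: ruwakhitsitsach → ruwakhutsutsach.
Vowel deletion: no change.

ruwakhutsutsach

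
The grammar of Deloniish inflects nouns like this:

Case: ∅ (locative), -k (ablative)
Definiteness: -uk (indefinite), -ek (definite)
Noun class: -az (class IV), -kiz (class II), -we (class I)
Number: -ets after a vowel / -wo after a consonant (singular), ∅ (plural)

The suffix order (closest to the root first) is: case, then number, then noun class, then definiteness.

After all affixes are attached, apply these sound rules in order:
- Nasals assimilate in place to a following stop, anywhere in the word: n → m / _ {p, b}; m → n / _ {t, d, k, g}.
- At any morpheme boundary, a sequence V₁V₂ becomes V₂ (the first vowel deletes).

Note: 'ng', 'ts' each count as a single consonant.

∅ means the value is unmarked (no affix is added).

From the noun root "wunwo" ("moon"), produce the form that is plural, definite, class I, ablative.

Attach case ablative -k → wunwok.
number = plural: zero marking, form stays wunwok.
Attach noun class class I -we → wunwokwe.
Attach definiteness definite -ek → wunwokweek.
Nasal assimilation: no change.
Apply vowel deletion: wunwokweek → wunwokwek.

wunwokwek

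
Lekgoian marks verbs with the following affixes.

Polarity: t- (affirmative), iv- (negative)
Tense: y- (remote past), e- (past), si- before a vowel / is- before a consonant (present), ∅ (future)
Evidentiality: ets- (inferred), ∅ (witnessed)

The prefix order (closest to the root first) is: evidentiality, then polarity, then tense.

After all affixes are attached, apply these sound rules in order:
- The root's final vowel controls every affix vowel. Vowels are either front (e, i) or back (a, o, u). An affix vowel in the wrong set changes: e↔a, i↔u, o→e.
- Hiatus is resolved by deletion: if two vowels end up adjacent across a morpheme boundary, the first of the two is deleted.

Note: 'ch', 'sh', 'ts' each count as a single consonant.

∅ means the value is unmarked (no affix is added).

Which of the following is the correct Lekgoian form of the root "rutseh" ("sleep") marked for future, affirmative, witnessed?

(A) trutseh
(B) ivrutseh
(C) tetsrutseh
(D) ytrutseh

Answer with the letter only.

evidentiality = witnessed: zero marking, form stays rutseh.
Attach polarity affirmative t- → trutseh.
tense = future: zero marking, form stays trutseh.
Vowel harmony: no change.
Vowel deletion: no change.
So the correct form is trutseh, option (A).
(D) ytrutseh is wrong: it uses remote past instead of future for tense.
(B) ivrutseh is wrong: it uses negative instead of affirmative for polarity.
(C) tetsrutseh is wrong: it uses inferred instead of witnessed for evidentiality.

A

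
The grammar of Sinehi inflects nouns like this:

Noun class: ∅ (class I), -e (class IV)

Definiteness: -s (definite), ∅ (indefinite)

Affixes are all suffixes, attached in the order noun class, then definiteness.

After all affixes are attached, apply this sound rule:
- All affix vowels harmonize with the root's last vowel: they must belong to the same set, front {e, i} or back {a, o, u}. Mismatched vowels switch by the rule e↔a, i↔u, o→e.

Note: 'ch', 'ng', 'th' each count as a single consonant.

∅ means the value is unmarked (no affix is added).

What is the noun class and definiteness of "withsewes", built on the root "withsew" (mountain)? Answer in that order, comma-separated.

Segment: withsew-e-s.
noun class: -e → class IV.
definiteness: -s → definite.

class IV, definite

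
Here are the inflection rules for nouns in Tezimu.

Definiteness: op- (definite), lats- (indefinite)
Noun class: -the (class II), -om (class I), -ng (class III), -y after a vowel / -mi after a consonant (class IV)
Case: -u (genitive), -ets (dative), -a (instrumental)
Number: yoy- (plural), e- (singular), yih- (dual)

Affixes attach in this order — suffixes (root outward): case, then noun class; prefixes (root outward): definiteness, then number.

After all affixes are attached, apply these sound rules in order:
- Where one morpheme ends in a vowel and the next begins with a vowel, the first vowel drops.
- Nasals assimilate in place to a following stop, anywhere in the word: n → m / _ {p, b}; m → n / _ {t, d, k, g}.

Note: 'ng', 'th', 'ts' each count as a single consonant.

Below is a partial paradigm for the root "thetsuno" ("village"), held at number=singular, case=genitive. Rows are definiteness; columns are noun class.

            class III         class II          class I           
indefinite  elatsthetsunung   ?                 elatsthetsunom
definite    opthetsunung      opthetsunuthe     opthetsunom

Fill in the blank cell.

elatsthetsunuthe

Attach definiteness indefinite lats- → latsthetsuno.
Attach number singular e- → elatsthetsuno.
Attach case genitive -u → elatsthetsunou.
Attach noun class class II -the → elatsthetsunouthe.
Apply vowel deletion: elatsthetsunouthe → elatsthetsunuthe.
Nasal assimilation: no change.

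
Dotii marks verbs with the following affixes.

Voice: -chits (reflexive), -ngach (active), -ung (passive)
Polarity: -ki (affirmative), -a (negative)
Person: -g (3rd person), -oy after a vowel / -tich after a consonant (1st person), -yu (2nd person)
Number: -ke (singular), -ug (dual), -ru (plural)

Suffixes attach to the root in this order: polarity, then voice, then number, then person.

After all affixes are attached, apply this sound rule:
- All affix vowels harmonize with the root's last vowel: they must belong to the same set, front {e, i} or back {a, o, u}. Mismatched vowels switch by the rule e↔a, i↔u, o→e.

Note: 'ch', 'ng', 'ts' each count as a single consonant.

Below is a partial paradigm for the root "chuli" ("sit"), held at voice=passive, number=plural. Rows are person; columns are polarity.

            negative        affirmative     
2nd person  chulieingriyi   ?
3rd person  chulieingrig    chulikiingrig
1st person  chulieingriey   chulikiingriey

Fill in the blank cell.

chulikiingriyi

Attach polarity affirmative -ki → chuliki.
Attach voice passive -ung → chulikiung.
Attach number plural -ru → chulikiungru.
Attach person 2nd person -yu → chulikiungruyu.
Apply vowel harmony: chulikiungruyu → chulikiingriyi.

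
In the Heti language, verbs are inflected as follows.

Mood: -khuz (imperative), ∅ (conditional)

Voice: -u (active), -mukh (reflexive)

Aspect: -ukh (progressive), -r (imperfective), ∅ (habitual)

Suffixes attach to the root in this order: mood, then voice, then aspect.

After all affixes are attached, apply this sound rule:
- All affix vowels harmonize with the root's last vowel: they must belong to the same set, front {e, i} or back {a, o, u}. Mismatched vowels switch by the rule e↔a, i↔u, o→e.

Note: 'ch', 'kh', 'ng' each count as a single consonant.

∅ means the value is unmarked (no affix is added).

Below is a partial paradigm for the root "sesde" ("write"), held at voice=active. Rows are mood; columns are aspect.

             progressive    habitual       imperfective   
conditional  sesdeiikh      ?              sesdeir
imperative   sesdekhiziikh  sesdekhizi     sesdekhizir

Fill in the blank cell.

sesdei

mood = conditional: zero marking, form stays sesde.
Attach voice active -u → sesdeu.
aspect = habitual: zero marking, form stays sesdeu.
Apply vowel harmony: sesdeu → sesdei.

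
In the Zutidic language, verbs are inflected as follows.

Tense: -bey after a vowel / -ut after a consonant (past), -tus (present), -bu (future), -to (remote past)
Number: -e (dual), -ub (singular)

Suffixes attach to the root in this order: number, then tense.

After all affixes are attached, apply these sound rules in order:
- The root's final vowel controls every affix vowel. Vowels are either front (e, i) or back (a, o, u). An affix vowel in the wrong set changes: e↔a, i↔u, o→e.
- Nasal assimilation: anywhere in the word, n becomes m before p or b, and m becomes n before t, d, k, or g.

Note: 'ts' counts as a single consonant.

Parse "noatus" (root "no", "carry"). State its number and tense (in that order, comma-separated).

dual, present

Segment: no-e-tus.
number: -e → dual.
tense: -tus → present.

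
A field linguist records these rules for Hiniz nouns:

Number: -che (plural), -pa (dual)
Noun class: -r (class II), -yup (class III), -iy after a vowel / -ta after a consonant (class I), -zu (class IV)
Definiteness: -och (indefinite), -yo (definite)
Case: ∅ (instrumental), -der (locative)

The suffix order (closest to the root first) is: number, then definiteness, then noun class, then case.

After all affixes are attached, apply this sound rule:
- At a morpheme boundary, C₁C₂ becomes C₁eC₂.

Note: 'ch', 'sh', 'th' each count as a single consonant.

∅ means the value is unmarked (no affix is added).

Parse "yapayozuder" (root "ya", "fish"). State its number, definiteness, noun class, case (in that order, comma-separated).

Segment: ya-pa-yo-zu-der.
number: -pa → dual.
definiteness: -yo → definite.
noun class: -zu → class IV.
case: -der → locative.

dual, definite, class IV, locative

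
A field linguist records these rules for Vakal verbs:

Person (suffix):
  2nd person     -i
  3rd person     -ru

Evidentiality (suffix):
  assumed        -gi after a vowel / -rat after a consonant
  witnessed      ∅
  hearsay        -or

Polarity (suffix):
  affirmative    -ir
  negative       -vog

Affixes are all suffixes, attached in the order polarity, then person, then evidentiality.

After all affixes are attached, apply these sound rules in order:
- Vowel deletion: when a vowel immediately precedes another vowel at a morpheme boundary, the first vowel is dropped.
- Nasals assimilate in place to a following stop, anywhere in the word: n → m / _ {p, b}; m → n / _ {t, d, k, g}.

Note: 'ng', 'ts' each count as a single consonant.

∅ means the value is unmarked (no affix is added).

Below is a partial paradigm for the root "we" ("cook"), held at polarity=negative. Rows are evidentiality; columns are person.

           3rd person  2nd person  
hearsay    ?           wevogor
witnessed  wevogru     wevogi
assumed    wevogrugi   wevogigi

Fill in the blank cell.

Attach polarity negative -vog → wevog.
Attach person 3rd person -ru → wevogru.
Attach evidentiality hearsay -or → wevogruor.
Apply vowel deletion: wevogruor → wevogror.
Nasal assimilation: no change.

wevogror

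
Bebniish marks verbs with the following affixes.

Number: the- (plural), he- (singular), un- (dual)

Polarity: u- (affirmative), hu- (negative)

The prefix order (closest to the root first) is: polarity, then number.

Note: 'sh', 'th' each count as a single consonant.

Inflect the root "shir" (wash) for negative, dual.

Attach polarity negative hu- → hushir.
Attach number dual un- → unhushir.

unhushir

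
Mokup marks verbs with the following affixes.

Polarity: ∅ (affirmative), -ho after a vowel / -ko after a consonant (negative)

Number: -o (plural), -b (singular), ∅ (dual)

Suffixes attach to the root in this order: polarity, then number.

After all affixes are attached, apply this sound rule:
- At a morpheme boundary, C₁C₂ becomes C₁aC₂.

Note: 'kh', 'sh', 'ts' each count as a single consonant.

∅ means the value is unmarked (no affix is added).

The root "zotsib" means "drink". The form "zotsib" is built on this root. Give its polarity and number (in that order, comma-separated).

affirmative, dual

Segment: zotsib.
polarity: ∅ → affirmative.
number: ∅ → dual.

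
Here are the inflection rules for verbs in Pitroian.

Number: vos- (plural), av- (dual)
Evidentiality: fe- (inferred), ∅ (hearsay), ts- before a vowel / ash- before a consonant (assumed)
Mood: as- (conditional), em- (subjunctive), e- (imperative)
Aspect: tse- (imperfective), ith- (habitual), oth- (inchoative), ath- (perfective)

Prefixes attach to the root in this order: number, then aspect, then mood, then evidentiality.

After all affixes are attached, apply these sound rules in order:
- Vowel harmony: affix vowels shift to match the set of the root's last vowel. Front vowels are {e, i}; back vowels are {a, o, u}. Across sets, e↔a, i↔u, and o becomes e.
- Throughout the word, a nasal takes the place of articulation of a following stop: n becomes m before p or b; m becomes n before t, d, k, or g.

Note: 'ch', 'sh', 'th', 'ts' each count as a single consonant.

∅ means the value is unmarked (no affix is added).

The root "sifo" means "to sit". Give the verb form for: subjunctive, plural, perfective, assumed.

tsamathvossifo

Attach number plural vos- → vossifo.
Attach aspect perfective ath- → athvossifo.
Attach mood subjunctive em- → emathvossifo.
Attach evidentiality assumed ts- (before vowel 'e') → tsemathvossifo.
Apply vowel harmony: tsemathvossifo → tsamathvossifo.
Nasal assimilation: no change.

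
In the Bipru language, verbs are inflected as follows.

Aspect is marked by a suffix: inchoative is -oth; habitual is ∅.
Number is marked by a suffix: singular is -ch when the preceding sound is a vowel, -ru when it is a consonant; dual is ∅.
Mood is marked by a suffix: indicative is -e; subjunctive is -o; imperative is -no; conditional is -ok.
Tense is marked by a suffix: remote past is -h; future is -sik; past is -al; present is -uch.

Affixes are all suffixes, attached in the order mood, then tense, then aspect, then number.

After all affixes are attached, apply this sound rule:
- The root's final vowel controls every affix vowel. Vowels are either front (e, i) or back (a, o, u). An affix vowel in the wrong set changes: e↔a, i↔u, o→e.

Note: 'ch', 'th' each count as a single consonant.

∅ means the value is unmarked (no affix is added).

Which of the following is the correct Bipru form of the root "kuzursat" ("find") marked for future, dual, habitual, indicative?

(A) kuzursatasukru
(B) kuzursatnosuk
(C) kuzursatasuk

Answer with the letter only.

Attach mood indicative -e → kuzursate.
Attach tense future -sik → kuzursatesik.
aspect = habitual: zero marking, form stays kuzursatesik.
number = dual: zero marking, form stays kuzursatesik.
Apply vowel harmony: kuzursatesik → kuzursatasuk.
So the correct form is kuzursatasuk, option (C).
(B) kuzursatnosuk is wrong: it uses imperative instead of indicative for mood.
(A) kuzursatasukru is wrong: it uses singular instead of dual for number.

C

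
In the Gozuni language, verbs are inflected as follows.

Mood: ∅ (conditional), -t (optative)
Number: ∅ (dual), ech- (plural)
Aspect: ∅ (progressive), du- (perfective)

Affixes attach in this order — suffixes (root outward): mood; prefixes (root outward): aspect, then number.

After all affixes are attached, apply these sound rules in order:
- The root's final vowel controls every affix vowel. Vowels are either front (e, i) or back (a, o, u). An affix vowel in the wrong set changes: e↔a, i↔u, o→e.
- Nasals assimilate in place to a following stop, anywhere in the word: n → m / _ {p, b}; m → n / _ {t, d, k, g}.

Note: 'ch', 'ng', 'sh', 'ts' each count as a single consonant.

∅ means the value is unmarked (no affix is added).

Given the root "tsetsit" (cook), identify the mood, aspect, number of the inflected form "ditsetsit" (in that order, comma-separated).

conditional, perfective, dual

Segment: du-tsetsit.
mood: ∅ → conditional.
aspect: du- → perfective.
number: ∅ → dual.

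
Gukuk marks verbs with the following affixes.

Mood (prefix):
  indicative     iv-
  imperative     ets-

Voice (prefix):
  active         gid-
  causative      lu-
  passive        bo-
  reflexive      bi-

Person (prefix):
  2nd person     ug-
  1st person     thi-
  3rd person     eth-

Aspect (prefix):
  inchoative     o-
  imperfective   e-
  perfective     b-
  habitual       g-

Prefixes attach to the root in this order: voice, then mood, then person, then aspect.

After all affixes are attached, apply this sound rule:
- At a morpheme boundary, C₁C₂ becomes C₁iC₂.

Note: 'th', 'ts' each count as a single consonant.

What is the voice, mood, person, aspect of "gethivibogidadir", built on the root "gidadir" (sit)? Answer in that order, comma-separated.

passive, indicative, 3rd person, habitual

Segment: g-eth-iv-bo-gidadir.
voice: bo- → passive.
mood: iv- → indicative.
person: eth- → 3rd person.
aspect: g- → habitual.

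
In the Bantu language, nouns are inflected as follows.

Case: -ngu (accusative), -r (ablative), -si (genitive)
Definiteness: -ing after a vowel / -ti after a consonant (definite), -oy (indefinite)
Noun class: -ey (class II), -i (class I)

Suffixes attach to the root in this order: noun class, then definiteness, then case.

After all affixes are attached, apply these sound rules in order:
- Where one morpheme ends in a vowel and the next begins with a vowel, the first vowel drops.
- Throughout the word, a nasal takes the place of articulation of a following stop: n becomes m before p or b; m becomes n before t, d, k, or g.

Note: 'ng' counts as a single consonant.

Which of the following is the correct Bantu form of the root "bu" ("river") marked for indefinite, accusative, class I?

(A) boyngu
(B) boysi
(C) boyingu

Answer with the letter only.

A

Attach noun class class I -i → bui.
Attach definiteness indefinite -oy → buioy.
Attach case accusative -ngu → buioyngu.
Apply vowel deletion: buioyngu → boyngu.
Nasal assimilation: no change.
So the correct form is boyngu, option (A).
(C) boyingu is wrong: it has the affixes in the wrong order.
(B) boysi is wrong: it uses genitive instead of accusative for case.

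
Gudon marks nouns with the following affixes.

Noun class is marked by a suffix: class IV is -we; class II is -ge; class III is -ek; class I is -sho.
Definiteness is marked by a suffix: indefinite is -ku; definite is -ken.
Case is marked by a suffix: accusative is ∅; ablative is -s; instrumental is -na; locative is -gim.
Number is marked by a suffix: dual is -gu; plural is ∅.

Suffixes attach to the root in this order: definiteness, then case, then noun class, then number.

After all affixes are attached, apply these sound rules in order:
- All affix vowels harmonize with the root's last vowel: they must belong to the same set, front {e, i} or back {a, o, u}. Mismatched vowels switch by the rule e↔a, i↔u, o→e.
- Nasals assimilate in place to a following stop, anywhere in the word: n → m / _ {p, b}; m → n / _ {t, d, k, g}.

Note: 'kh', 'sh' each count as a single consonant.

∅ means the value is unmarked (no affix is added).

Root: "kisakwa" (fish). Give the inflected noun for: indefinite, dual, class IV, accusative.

kisakwakuwagu

Attach definiteness indefinite -ku → kisakwaku.
case = accusative: zero marking, form stays kisakwaku.
Attach noun class class IV -we → kisakwakuwe.
Attach number dual -gu → kisakwakuwegu.
Apply vowel harmony: kisakwakuwegu → kisakwakuwagu.
Nasal assimilation: no change.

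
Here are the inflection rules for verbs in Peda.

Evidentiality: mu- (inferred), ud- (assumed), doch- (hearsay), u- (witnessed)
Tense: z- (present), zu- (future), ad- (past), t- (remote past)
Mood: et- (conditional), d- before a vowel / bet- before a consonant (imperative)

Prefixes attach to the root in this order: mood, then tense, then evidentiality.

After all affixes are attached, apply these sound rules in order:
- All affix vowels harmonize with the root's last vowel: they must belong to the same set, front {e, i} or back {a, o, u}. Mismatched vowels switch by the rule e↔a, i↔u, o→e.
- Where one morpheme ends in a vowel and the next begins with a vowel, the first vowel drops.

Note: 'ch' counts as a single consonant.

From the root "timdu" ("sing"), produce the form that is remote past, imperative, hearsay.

Attach mood imperative bet- (before consonant 't') → bettimdu.
Attach tense remote past t- → tbettimdu.
Attach evidentiality hearsay doch- → dochtbettimdu.
Apply vowel harmony: dochtbettimdu → dochtbattimdu.
Vowel deletion: no change.

dochtbattimdu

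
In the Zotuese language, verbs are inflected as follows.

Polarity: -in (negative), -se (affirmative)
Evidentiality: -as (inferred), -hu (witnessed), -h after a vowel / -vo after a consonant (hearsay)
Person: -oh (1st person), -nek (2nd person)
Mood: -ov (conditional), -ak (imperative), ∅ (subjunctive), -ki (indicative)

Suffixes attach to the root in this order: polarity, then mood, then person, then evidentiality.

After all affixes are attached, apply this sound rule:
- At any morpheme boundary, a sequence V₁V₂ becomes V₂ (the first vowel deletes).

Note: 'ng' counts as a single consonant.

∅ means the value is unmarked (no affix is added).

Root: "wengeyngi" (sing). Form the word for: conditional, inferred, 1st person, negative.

Attach polarity negative -in → wengeyngiin.
Attach mood conditional -ov → wengeyngiinov.
Attach person 1st person -oh → wengeyngiinovoh.
Attach evidentiality inferred -as → wengeyngiinovohas.
Apply vowel deletion: wengeyngiinovohas → wengeynginovohas.

wengeynginovohas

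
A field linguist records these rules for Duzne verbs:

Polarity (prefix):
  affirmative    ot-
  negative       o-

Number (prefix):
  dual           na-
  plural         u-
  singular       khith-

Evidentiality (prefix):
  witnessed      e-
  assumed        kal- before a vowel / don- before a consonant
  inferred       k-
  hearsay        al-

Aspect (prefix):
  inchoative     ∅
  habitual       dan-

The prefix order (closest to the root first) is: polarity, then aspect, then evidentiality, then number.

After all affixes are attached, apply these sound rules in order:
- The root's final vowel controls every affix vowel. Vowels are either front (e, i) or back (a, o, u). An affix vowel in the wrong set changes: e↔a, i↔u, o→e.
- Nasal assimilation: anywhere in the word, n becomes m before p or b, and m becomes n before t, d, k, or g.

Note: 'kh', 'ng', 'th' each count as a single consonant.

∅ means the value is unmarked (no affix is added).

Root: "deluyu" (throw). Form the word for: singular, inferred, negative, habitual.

khuthkdanodeluyu

Attach polarity negative o- → odeluyu.
Attach aspect habitual dan- → danodeluyu.
Attach evidentiality inferred k- → kdanodeluyu.
Attach number singular khith- → khithkdanodeluyu.
Apply vowel harmony: khithkdanodeluyu → khuthkdanodeluyu.
Nasal assimilation: no change.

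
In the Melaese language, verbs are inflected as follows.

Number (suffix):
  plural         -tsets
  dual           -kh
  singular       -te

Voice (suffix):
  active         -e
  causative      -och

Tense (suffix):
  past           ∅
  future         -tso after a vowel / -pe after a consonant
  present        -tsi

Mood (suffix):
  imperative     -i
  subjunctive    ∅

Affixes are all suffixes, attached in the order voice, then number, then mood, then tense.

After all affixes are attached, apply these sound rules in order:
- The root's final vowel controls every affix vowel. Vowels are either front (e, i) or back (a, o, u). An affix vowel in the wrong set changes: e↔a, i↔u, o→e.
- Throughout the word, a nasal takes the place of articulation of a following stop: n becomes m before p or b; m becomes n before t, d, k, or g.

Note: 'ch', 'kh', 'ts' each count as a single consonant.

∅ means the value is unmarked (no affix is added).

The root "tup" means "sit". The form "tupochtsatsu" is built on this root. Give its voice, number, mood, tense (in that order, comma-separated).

causative, plural, imperative, past

Segment: tup-och-tsets-i.
voice: -och → causative.
number: -tsets → plural.
mood: -i → imperative.
tense: ∅ → past.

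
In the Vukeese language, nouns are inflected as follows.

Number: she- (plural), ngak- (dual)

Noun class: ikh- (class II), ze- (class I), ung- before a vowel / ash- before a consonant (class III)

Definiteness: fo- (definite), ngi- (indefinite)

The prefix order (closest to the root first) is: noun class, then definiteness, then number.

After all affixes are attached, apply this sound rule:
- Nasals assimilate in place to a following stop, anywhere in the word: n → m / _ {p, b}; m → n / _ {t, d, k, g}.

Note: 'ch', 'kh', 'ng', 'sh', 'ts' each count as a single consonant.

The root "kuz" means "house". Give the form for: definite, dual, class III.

Attach noun class class III ash- (before consonant 'k') → ashkuz.
Attach definiteness definite fo- → foashkuz.
Attach number dual ngak- → ngakfoashkuz.
Nasal assimilation: no change.

ngakfoashkuz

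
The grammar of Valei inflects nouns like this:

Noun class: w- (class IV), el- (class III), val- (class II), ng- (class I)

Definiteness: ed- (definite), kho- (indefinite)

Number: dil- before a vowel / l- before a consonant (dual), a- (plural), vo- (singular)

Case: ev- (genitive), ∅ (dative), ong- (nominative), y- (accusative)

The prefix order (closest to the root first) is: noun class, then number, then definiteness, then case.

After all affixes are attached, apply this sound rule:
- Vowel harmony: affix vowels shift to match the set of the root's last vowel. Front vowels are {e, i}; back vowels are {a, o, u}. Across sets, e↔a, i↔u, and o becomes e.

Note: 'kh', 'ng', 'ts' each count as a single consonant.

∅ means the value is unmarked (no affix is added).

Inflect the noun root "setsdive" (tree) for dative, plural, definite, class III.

Attach noun class class III el- → elsetsdive.
Attach number plural a- → aelsetsdive.
Attach definiteness definite ed- → edaelsetsdive.
case = dative: zero marking, form stays edaelsetsdive.
Apply vowel harmony: edaelsetsdive → edeelsetsdive.

edeelsetsdive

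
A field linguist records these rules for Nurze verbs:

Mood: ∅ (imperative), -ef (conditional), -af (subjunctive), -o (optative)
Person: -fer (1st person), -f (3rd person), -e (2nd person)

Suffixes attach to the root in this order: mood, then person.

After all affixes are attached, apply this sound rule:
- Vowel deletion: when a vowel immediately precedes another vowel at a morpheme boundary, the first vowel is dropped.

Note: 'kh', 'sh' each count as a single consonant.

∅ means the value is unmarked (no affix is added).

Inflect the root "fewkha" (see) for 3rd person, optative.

Attach mood optative -o → fewkhao.
Attach person 3rd person -f → fewkhaof.
Apply vowel deletion: fewkhaof → fewkhof.

fewkhof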